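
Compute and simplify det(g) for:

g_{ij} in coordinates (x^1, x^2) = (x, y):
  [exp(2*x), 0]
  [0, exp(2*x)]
For a 2×2 metric: det(g) = g_{11}·g_{22} - g_{12}·g_{21}
= (exp(2*x))·(exp(2*x)) - (0)·(0)
= exp(4*x) - 0
det(g) = exp(4*x)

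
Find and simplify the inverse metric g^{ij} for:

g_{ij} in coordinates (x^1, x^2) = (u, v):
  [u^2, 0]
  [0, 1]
The metric is diagonal, so g^{ij} is diagonal with entries 1/g_{ii}: diag(1/(u^2), 1).
g^{ij}:
  [1/u^2, 0]
  [0, 1]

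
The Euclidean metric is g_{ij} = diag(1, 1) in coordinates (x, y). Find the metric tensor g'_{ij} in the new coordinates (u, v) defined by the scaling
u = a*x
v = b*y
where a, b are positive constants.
Invert the transformation: x = u/a, y = v/b
g'_{ij} = (∂x^k/∂x'^i)(∂x^l/∂x'^j) g_{kl}; with g_{kl} = δ_{kl} this is Σ_k (∂x^k/∂x'^i)(∂x^k/∂x'^j).
Jacobian: ∂x/∂u = 1/a, ∂x/∂v = 0, ∂y/∂u = 0, ∂y/∂v = 1/b
g'_{uu} = (1/a)(1/a) + (0)(0) = 1/a^2
g'_{uv} = (1/a)(0) + (0)(1/b) = 0
g'_{vv} = (0)(0) + (1/b)(1/b) = 1/b^2
g'_{ij} = diag(1/a^2, 1/b^2)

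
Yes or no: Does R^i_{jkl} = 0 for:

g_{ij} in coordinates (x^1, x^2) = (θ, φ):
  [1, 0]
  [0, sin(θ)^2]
Non-zero Christoffel symbols:
Γ^θ_{φ φ} = -sin(2*θ)/2
Γ^φ_{θ φ} = 1/tan(θ)
Ricci tensor: R_{θθ} = 1, R_{θφ} = 0, R_{φφ} = sin(θ)^2
The Ricci tensor is non-zero, so the Riemann tensor is non-zero: not flat.
No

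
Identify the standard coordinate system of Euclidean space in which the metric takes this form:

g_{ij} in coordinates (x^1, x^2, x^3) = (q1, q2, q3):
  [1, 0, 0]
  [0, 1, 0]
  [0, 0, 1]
All components are constant and the metric is the identity, i.e. orthonormal rectilinear coordinates.
Cartesian (3D) coordinates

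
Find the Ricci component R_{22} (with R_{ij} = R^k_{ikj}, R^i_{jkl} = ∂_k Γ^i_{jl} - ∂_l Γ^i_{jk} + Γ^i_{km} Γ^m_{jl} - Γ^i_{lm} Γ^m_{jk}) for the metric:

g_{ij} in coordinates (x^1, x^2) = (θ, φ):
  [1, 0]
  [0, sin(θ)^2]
Non-zero Christoffel symbols (Γ^k_{ij} = Γ^k_{ji}):
Γ^θ_{φ φ} = -sin(2*θ)/2
Γ^φ_{θ φ} = 1/tan(θ)
R^θ_{φ θ φ} = ∂_θ Γ^θ_{φ φ} - ∂_φ Γ^θ_{φ θ} + Γ^θ_{θ m} Γ^m_{φ φ} - Γ^θ_{φ m} Γ^m_{φ θ}
  = (-cos(2*θ)) - (0) + (0) - (-cos(θ)^2) = sin(θ)^2
R^φ_{φ φ φ} = 0 (a repeated index in an antisymmetric pair)
R_{φφ} = R^θ_{φ θ φ} + R^φ_{φ φ φ} = (sin(θ)^2) + (0) = sin(θ)^2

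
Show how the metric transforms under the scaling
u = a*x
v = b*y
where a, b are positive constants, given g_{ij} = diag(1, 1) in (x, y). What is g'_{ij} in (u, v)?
Invert the transformation: x = u/a, y = v/b
g'_{ij} = (∂x^k/∂x'^i)(∂x^l/∂x'^j) g_{kl}; with g_{kl} = δ_{kl} this is Σ_k (∂x^k/∂x'^i)(∂x^k/∂x'^j).
Jacobian: ∂x/∂u = 1/a, ∂x/∂v = 0, ∂y/∂u = 0, ∂y/∂v = 1/b
g'_{uu} = (1/a)(1/a) + (0)(0) = 1/a^2
g'_{uv} = (1/a)(0) + (0)(1/b) = 0
g'_{vv} = (0)(0) + (1/b)(1/b) = 1/b^2
g'_{ij} = diag(1/a^2, 1/b^2)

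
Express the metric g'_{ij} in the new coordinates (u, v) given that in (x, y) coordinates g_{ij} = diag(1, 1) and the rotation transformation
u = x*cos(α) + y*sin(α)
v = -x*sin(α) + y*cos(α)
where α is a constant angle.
Invert the transformation: x = u*cos(α) - v*sin(α), y = u*sin(α) + v*cos(α)
g'_{ij} = (∂x^k/∂x'^i)(∂x^l/∂x'^j) g_{kl}; with g_{kl} = δ_{kl} this is Σ_k (∂x^k/∂x'^i)(∂x^k/∂x'^j).
Jacobian: ∂x/∂u = cos(α), ∂x/∂v = -sin(α), ∂y/∂u = sin(α), ∂y/∂v = cos(α)
g'_{uu} = (cos(α))(cos(α)) + (sin(α))(sin(α)) = 1
g'_{uv} = (cos(α))(-sin(α)) + (sin(α))(cos(α)) = 0
g'_{vv} = (-sin(α))(-sin(α)) + (cos(α))(cos(α)) = 1
g'_{ij} = diag(1, 1)
The Euclidean metric is invariant under rotations.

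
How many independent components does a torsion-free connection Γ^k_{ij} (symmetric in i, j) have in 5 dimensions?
Γ^k_{ij} has n choices for the upper index and n(n+1)/2 independent symmetric lower index pairs.
Total = 5 × 5×6/2 = 5 × 15 = 75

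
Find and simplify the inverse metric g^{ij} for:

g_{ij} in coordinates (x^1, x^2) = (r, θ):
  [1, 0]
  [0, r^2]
The metric is diagonal, so g^{ij} is diagonal with entries 1/g_{ii}: diag(1, 1/(r^2)).
g^{ij}:
  [1, 0]
  [0, 1/r^2]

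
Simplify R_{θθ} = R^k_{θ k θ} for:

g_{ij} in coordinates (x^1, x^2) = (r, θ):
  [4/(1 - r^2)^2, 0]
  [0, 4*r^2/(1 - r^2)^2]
Non-zero Christoffel symbols (Γ^k_{ij} = Γ^k_{ji}):
Γ^r_{r r} = 2*r/(1 - r^2)
Γ^r_{θ θ} = (r^3 + r)/(r^2 - 1)
Γ^θ_{r θ} = (-r^2 - 1)/(r^3 - r)
R^r_{θ r θ} = ∂_r Γ^r_{θ θ} - ∂_θ Γ^r_{θ r} + Γ^r_{r m} Γ^m_{θ θ} - Γ^r_{θ m} Γ^m_{θ r}
  = ((r^4 - 4*r^2 - 1)/(r^2 - 1)^2) - (0) + (-2*r^2*(r^2 + 1)/(r^2 - 1)^2) - (-(r^2 + 1)^2/(r^2 - 1)^2) = -4*r^2/(r^2 - 1)^2
R^θ_{θ θ θ} = 0 (a repeated index in an antisymmetric pair)
R_{θθ} = R^r_{θ r θ} + R^θ_{θ θ θ} = (-4*r^2/(r^2 - 1)^2) + (0) = -4*r^2/(r^2 - 1)^2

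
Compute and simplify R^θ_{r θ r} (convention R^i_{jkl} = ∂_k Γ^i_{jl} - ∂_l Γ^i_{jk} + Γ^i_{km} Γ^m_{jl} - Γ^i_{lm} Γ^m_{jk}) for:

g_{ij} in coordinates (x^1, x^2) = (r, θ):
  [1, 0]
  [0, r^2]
Non-zero Christoffel symbols (Γ^k_{ij} = Γ^k_{ji}):
Γ^r_{θ θ} = -r
Γ^θ_{r θ} = 1/r
R^θ_{r θ r} = ∂_θ Γ^θ_{r r} - ∂_r Γ^θ_{r θ} + Γ^θ_{θ m} Γ^m_{r r} - Γ^θ_{r m} Γ^m_{r θ}
  = (0) - (-1/r^2) + (0) - (1/r^2) = 0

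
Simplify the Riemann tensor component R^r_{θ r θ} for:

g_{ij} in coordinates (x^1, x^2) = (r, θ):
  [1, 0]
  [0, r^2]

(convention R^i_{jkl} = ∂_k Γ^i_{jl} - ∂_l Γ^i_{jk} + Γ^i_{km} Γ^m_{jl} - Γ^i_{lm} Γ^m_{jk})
Non-zero Christoffel symbols (Γ^k_{ij} = Γ^k_{ji}):
Γ^r_{θ θ} = -r
Γ^θ_{r θ} = 1/r
R^r_{θ r θ} = ∂_r Γ^r_{θ θ} - ∂_θ Γ^r_{θ r} + Γ^r_{r m} Γ^m_{θ θ} - Γ^r_{θ m} Γ^m_{θ r}
  = (-1) - (0) + (0) - (-1) = 0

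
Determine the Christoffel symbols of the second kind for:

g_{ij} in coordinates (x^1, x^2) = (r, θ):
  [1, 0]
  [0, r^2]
Using Γ^k_{ij} = (1/2) g^{km} (∂_i g_{mj} + ∂_j g_{mi} - ∂_m g_{ij}); the metric is diagonal, so only the m = k term contributes.
Non-zero symbols (using the symmetry Γ^k_{ij} = Γ^k_{ji}):
Γ^r_{θ θ} = (1/2) g^{rr} (∂_θ g_{rθ} + ∂_θ g_{rθ} - ∂_r g_{θθ}) = (1/2)(1)((0) + (0) - (2*r)) = -r
Γ^θ_{r θ} = (1/2) g^{θθ} (∂_r g_{θθ} + ∂_θ g_{θr} - ∂_θ g_{rθ}) = (1/2)(1/r^2)((2*r) + (0) - (0)) = 1/r
All other Christoffel symbols are zero.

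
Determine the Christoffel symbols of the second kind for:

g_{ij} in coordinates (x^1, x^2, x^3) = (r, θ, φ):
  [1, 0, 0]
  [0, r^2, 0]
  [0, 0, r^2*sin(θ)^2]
Using Γ^k_{ij} = (1/2) g^{km} (∂_i g_{mj} + ∂_j g_{mi} - ∂_m g_{ij}); the metric is diagonal, so only the m = k term contributes.
Non-zero symbols (using the symmetry Γ^k_{ij} = Γ^k_{ji}):
Γ^r_{θ θ} = (1/2) g^{rr} (∂_θ g_{rθ} + ∂_θ g_{rθ} - ∂_r g_{θθ}) = (1/2)(1)((0) + (0) - (2*r)) = -r
Γ^r_{φ φ} = (1/2) g^{rr} (∂_φ g_{rφ} + ∂_φ g_{rφ} - ∂_r g_{φφ}) = (1/2)(1)((0) + (0) - (2*r*sin(θ)^2)) = -r*sin(θ)^2
Γ^θ_{r θ} = (1/2) g^{θθ} (∂_r g_{θθ} + ∂_θ g_{θr} - ∂_θ g_{rθ}) = (1/2)(1/r^2)((2*r) + (0) - (0)) = 1/r
Γ^θ_{φ φ} = (1/2) g^{θθ} (∂_φ g_{θφ} + ∂_φ g_{θφ} - ∂_θ g_{φφ}) = (1/2)(1/r^2)((0) + (0) - (r^2*sin(2*θ))) = -sin(2*θ)/2
Γ^φ_{r φ} = (1/2) g^{φφ} (∂_r g_{φφ} + ∂_φ g_{φr} - ∂_φ g_{rφ}) = (1/2)(1/(r^2*sin(θ)^2))((2*r*sin(θ)^2) + (0) - (0)) = 1/r
Γ^φ_{θ φ} = (1/2) g^{φφ} (∂_θ g_{φφ} + ∂_φ g_{φθ} - ∂_φ g_{θφ}) = (1/2)(1/(r^2*sin(θ)^2))((r^2*sin(2*θ)) + (0) - (0)) = 1/tan(θ)
All other Christoffel symbols are zero.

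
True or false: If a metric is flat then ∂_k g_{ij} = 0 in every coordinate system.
Flatness means R^i_{jkl} = 0; the components can still vary, e.g. the flat plane in polar coordinates has g_{θθ} = r^2.
False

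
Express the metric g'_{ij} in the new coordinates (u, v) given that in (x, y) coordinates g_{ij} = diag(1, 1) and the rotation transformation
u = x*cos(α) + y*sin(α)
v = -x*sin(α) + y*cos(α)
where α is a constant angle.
Invert the transformation: x = u*cos(α) - v*sin(α), y = u*sin(α) + v*cos(α)
g'_{ij} = (∂x^k/∂x'^i)(∂x^l/∂x'^j) g_{kl}; with g_{kl} = δ_{kl} this is Σ_k (∂x^k/∂x'^i)(∂x^k/∂x'^j).
Jacobian: ∂x/∂u = cos(α), ∂x/∂v = -sin(α), ∂y/∂u = sin(α), ∂y/∂v = cos(α)
g'_{uu} = (cos(α))(cos(α)) + (sin(α))(sin(α)) = 1
g'_{uv} = (cos(α))(-sin(α)) + (sin(α))(cos(α)) = 0
g'_{vv} = (-sin(α))(-sin(α)) + (cos(α))(cos(α)) = 1
g'_{ij} = diag(1, 1)
The Euclidean metric is invariant under rotations.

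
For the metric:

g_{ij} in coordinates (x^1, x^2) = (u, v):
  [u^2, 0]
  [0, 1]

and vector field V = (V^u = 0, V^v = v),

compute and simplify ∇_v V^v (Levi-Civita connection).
Non-zero Christoffel symbols:
Γ^u_{u u} = 1/u
∇_v V^v = ∂_v V^v + Γ^v_{v j} V^j
  = (1) + (0)(0) + (0)(v)
  = 1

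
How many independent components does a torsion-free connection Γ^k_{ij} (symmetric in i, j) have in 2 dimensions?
Γ^k_{ij} has n choices for the upper index and n(n+1)/2 independent symmetric lower index pairs.
Total = 2 × 2×3/2 = 2 × 3 = 6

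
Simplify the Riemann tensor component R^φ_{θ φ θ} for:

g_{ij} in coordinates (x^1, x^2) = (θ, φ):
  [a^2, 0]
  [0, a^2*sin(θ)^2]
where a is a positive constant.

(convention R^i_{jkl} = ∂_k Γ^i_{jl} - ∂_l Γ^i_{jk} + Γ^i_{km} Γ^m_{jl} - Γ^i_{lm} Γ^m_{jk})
Non-zero Christoffel symbols (Γ^k_{ij} = Γ^k_{ji}):
Γ^θ_{φ φ} = -sin(2*θ)/2
Γ^φ_{θ φ} = 1/tan(θ)
R^φ_{θ φ θ} = ∂_φ Γ^φ_{θ θ} - ∂_θ Γ^φ_{θ φ} + Γ^φ_{φ m} Γ^m_{θ θ} - Γ^φ_{θ m} Γ^m_{θ φ}
  = (0) - (-1/sin(θ)^2) + (0) - (1/tan(θ)^2) = 1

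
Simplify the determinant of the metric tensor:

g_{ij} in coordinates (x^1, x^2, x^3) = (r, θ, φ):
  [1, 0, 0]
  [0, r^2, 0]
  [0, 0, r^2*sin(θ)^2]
Diagonal metric: det(g) = g_{11}·g_{22}·g_{33}
= (1)·(r^2)·(r^2*sin(θ)^2)
det(g) = r^4*sin(θ)^2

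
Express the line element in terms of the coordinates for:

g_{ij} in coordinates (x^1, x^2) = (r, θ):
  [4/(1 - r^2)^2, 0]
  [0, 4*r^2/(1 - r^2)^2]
ds^2 = g_{ij} dx^i dx^j; only the non-zero components contribute.
ds^2 = (4/(1 - r^2)^2) dr^2 + (4*r^2/(1 - r^2)^2) dθ^2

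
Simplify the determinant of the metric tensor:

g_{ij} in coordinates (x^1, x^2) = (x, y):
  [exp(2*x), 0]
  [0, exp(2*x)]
For a 2×2 metric: det(g) = g_{11}·g_{22} - g_{12}·g_{21}
= (exp(2*x))·(exp(2*x)) - (0)·(0)
= exp(4*x) - 0
det(g) = exp(4*x)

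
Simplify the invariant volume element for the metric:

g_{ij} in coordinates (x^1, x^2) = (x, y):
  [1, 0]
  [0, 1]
det(g) = 1
√|det(g)| = 1
Volume element: dV = 1 dx dy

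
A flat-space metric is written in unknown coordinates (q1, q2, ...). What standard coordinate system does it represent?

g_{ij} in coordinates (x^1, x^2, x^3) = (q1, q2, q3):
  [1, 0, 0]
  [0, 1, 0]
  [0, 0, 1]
All components are constant and the metric is the identity, i.e. orthonormal rectilinear coordinates.
Cartesian (3D) coordinates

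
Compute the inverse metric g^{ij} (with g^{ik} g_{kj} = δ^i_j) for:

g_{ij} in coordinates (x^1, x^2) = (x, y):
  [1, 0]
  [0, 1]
The metric is diagonal, so g^{ij} is diagonal with entries 1/g_{ii}: diag(1, 1).
g^{ij}:
  [1, 0]
  [0, 1]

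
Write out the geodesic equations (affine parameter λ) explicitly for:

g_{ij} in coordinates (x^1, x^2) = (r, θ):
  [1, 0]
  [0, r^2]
Geodesic equation: d^2x^k/dλ^2 + Γ^k_{ij} (dx^i/dλ)(dx^j/dλ) = 0.
Non-zero Christoffel symbols:
Γ^r_{θ θ} = -r
Γ^θ_{r θ} = 1/r
Substituting (the symmetric pair Γ^k_{ij}, Γ^k_{ji} combines into a factor 2):
d^2r/dλ^2 - r (dθ/dλ)^2 = 0
d^2θ/dλ^2 + (2/r) (dr/dλ)(dθ/dλ) = 0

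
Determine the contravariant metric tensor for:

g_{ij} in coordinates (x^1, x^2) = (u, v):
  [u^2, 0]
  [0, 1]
The metric is diagonal, so g^{ij} is diagonal with entries 1/g_{ii}: diag(1/(u^2), 1).
g^{ij}:
  [1/u^2, 0]
  [0, 1]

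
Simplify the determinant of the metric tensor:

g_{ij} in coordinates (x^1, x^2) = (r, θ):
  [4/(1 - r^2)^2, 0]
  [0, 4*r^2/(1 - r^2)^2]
For a 2×2 metric: det(g) = g_{11}·g_{22} - g_{12}·g_{21}
= (4/(1 - r^2)^2)·(4*r^2/(1 - r^2)^2) - (0)·(0)
= 16*r^2/(1 - r^2)^4 - 0
det(g) = 16*r^2/(1 - r^2)^4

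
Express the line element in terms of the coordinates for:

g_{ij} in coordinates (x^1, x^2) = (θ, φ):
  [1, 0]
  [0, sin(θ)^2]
ds^2 = g_{ij} dx^i dx^j; only the non-zero components contribute.
ds^2 = dθ^2 + sin(θ)^2 dφ^2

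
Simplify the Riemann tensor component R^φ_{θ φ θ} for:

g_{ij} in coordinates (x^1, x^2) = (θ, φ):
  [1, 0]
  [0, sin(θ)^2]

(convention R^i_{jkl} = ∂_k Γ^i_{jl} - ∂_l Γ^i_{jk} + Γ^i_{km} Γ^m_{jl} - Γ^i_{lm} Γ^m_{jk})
Non-zero Christoffel symbols (Γ^k_{ij} = Γ^k_{ji}):
Γ^θ_{φ φ} = -sin(2*θ)/2
Γ^φ_{θ φ} = 1/tan(θ)
R^φ_{θ φ θ} = ∂_φ Γ^φ_{θ θ} - ∂_θ Γ^φ_{θ φ} + Γ^φ_{φ m} Γ^m_{θ θ} - Γ^φ_{θ m} Γ^m_{θ φ}
  = (0) - (-1/sin(θ)^2) + (0) - (1/tan(θ)^2) = 1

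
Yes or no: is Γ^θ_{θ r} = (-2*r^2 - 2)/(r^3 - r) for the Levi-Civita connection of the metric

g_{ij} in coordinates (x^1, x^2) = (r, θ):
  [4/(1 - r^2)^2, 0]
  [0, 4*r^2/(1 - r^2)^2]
Γ^θ_{θ r} = (1/2) g^{θθ} (∂_θ g_{θr} + ∂_r g_{θθ} - ∂_θ g_{θr}) = (1/2)((1 - r^2)^2/(4*r^2))((0) + (-8*(r^3 + r)/(r^2 - 1)^3) - (0)) = (-r^2 - 1)/(r^3 - r)
This differs from the proposed value (-2*r^2 - 2)/(r^3 - r).
No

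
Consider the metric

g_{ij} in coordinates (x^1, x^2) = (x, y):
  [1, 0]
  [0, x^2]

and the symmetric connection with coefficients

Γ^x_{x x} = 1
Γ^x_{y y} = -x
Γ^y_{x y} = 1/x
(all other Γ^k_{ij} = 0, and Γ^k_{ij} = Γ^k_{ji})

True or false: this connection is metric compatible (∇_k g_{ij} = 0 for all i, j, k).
Using ∇_k g_{ij} = ∂_k g_{ij} - Γ^m_{ki} g_{mj} - Γ^m_{kj} g_{im}:
∇_x g_{xx} = (0) - (1) - (1) = -2 ≠ 0
So the connection is not metric compatible (it is not the Levi-Civita connection).
False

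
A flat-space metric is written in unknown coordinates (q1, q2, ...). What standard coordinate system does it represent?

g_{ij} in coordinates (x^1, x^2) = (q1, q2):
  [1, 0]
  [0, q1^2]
The line element ds^2 = dq1^2 + q1^2 dq2^2 is dr^2 + r^2 dθ^2 with q1 = r, q2 = θ.
polar coordinates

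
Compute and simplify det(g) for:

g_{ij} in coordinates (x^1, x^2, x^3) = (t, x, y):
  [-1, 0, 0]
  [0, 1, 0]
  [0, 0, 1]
Diagonal metric: det(g) = g_{11}·g_{22}·g_{33}
= (-1)·(1)·(1)
det(g) = -1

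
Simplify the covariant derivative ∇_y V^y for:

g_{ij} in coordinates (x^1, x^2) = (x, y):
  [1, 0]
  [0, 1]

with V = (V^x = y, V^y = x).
All Christoffel symbols are zero.
∇_y V^y = ∂_y V^y + Γ^y_{y j} V^j
  = (0) + (0)(y) + (0)(x)
  = 0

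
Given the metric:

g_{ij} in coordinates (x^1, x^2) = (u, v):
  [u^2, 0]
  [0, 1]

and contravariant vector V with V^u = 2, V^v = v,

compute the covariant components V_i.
V_i = g_{ij} V^j:
V_u = (u^2)(2) + (0)(v) = 2*u^2
V_v = (0)(2) + (1)(v) = v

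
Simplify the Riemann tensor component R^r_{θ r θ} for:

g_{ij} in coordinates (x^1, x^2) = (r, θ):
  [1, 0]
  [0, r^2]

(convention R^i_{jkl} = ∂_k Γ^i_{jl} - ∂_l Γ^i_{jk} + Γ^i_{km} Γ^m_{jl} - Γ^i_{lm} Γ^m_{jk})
Non-zero Christoffel symbols (Γ^k_{ij} = Γ^k_{ji}):
Γ^r_{θ θ} = -r
Γ^θ_{r θ} = 1/r
R^r_{θ r θ} = ∂_r Γ^r_{θ θ} - ∂_θ Γ^r_{θ r} + Γ^r_{r m} Γ^m_{θ θ} - Γ^r_{θ m} Γ^m_{θ r}
  = (-1) - (0) + (0) - (-1) = 0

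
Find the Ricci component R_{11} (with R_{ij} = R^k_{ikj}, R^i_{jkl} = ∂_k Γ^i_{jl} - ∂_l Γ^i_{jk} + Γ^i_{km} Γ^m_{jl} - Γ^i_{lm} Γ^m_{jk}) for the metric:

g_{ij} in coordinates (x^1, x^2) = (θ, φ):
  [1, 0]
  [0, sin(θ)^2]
Non-zero Christoffel symbols (Γ^k_{ij} = Γ^k_{ji}):
Γ^θ_{φ φ} = -sin(2*θ)/2
Γ^φ_{θ φ} = 1/tan(θ)
R^θ_{θ θ θ} = 0 (a repeated index in an antisymmetric pair)
R^φ_{θ φ θ} = ∂_φ Γ^φ_{θ θ} - ∂_θ Γ^φ_{θ φ} + Γ^φ_{φ m} Γ^m_{θ θ} - Γ^φ_{θ m} Γ^m_{θ φ}
  = (0) - (-1/sin(θ)^2) + (0) - (1/tan(θ)^2) = 1
R_{θθ} = R^θ_{θ θ θ} + R^φ_{θ φ θ} = (0) + (1) = 1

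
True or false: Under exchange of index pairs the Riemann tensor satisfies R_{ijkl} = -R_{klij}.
The pair-exchange symmetry has a plus sign: R_{ijkl} = +R_{klij}.
False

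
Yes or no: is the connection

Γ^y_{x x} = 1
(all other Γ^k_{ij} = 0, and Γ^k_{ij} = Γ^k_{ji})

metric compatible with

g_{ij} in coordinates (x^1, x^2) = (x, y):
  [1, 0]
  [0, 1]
Using ∇_k g_{ij} = ∂_k g_{ij} - Γ^m_{ki} g_{mj} - Γ^m_{kj} g_{im}:
∇_x g_{xy} = (0) - (1) - (0) = -1 ≠ 0
So the connection is not metric compatible (it is not the Levi-Civita connection).
No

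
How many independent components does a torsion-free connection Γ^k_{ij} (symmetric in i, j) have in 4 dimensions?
Γ^k_{ij} has n choices for the upper index and n(n+1)/2 independent symmetric lower index pairs.
Total = 4 × 4×5/2 = 4 × 10 = 40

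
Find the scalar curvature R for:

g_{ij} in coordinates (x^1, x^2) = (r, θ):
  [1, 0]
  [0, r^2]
Non-zero Christoffel symbols (Γ^k_{ij} = Γ^k_{ji}):
Γ^r_{θ θ} = -r
Γ^θ_{r θ} = 1/r
Ricci tensor (R_{ij} = R^k_{ikj}): R_{rr} = 0, R_{rθ} = 0, R_{θθ} = 0
Inverse metric: g^{rr} = 1, g^{θθ} = 1/r^2
R = g^{ij} R_{ij} = (1)(0) + (1/r^2)(0) = 0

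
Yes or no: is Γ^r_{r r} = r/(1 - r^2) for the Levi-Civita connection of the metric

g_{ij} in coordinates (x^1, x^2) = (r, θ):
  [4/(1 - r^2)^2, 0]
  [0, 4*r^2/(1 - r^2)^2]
Γ^r_{r r} = (1/2) g^{rr} (∂_r g_{rr} + ∂_r g_{rr} - ∂_r g_{rr}) = (1/2)((1 - r^2)^2/4)((16*r/(1 - r^2)^3) + (16*r/(1 - r^2)^3) - (16*r/(1 - r^2)^3)) = 2*r/(1 - r^2)
This differs from the proposed value r/(1 - r^2).
No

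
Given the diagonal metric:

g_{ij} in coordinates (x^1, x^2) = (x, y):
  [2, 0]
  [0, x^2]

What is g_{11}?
With x^1 = x, x^2 = y, g_{11} = g_{xx} is the row-1, column-1 entry of the matrix.
g_{11} = 2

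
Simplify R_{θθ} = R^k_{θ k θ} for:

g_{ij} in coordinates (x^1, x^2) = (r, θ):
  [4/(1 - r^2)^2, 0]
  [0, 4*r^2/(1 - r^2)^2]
Non-zero Christoffel symbols (Γ^k_{ij} = Γ^k_{ji}):
Γ^r_{r r} = 2*r/(1 - r^2)
Γ^r_{θ θ} = (r^3 + r)/(r^2 - 1)
Γ^θ_{r θ} = (-r^2 - 1)/(r^3 - r)
R^r_{θ r θ} = ∂_r Γ^r_{θ θ} - ∂_θ Γ^r_{θ r} + Γ^r_{r m} Γ^m_{θ θ} - Γ^r_{θ m} Γ^m_{θ r}
  = ((r^4 - 4*r^2 - 1)/(r^2 - 1)^2) - (0) + (-2*r^2*(r^2 + 1)/(r^2 - 1)^2) - (-(r^2 + 1)^2/(r^2 - 1)^2) = -4*r^2/(r^2 - 1)^2
R^θ_{θ θ θ} = 0 (a repeated index in an antisymmetric pair)
R_{θθ} = R^r_{θ r θ} + R^θ_{θ θ θ} = (-4*r^2/(r^2 - 1)^2) + (0) = -4*r^2/(r^2 - 1)^2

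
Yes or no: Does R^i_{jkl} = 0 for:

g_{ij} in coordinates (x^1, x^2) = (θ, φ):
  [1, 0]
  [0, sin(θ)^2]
Non-zero Christoffel symbols:
Γ^θ_{φ φ} = -sin(2*θ)/2
Γ^φ_{θ φ} = 1/tan(θ)
Ricci tensor: R_{θθ} = 1, R_{θφ} = 0, R_{φφ} = sin(θ)^2
The Ricci tensor is non-zero, so the Riemann tensor is non-zero: not flat.
No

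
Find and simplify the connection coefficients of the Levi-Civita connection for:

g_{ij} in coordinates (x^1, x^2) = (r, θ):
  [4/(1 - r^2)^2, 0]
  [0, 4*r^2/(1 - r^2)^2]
Using Γ^k_{ij} = (1/2) g^{km} (∂_i g_{mj} + ∂_j g_{mi} - ∂_m g_{ij}); the metric is diagonal, so only the m = k term contributes.
Non-zero symbols (using the symmetry Γ^k_{ij} = Γ^k_{ji}):
Γ^r_{r r} = (1/2) g^{rr} (∂_r g_{rr} + ∂_r g_{rr} - ∂_r g_{rr}) = (1/2)((1 - r^2)^2/4)((16*r/(1 - r^2)^3) + (16*r/(1 - r^2)^3) - (16*r/(1 - r^2)^3)) = 2*r/(1 - r^2)
Γ^r_{θ θ} = (1/2) g^{rr} (∂_θ g_{rθ} + ∂_θ g_{rθ} - ∂_r g_{θθ}) = (1/2)((1 - r^2)^2/4)((0) + (0) - (-8*(r^3 + r)/(r^2 - 1)^3)) = (r^3 + r)/(r^2 - 1)
Γ^θ_{r θ} = (1/2) g^{θθ} (∂_r g_{θθ} + ∂_θ g_{θr} - ∂_θ g_{rθ}) = (1/2)((1 - r^2)^2/(4*r^2))((-8*(r^3 + r)/(r^2 - 1)^3) + (0) - (0)) = (-r^2 - 1)/(r^3 - r)
All other Christoffel symbols are zero.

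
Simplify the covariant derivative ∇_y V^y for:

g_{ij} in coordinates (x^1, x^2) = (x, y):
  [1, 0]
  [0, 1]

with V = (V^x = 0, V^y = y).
All Christoffel symbols are zero.
∇_y V^y = ∂_y V^y + Γ^y_{y j} V^j
  = (1) + (0)(0) + (0)(y)
  = 1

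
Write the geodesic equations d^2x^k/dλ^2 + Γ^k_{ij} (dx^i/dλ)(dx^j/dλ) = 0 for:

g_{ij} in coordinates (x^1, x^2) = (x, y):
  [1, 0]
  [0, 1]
Geodesic equation: d^2x^k/dλ^2 + Γ^k_{ij} (dx^i/dλ)(dx^j/dλ) = 0.
All Christoffel symbols vanish, so the geodesics are straight lines:
d^2x/dλ^2 = 0
d^2y/dλ^2 = 0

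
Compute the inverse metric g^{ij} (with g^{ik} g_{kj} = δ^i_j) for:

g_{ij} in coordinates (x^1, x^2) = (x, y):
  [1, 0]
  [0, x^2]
The metric is diagonal, so g^{ij} is diagonal with entries 1/g_{ii}: diag(1, 1/(x^2)).
g^{ij}:
  [1, 0]
  [0, 1/x^2]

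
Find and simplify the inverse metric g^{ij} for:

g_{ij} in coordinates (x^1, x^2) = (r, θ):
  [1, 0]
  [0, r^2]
The metric is diagonal, so g^{ij} is diagonal with entries 1/g_{ii}: diag(1, 1/(r^2)).
g^{ij}:
  [1, 0]
  [0, 1/r^2]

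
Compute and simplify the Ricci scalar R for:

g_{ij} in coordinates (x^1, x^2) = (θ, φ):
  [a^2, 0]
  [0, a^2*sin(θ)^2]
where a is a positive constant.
Non-zero Christoffel symbols (Γ^k_{ij} = Γ^k_{ji}):
Γ^θ_{φ φ} = -sin(2*θ)/2
Γ^φ_{θ φ} = 1/tan(θ)
Ricci tensor (R_{ij} = R^k_{ikj}): R_{θθ} = 1, R_{θφ} = 0, R_{φφ} = sin(θ)^2
Inverse metric: g^{θθ} = 1/a^2, g^{φφ} = 1/(a^2*sin(θ)^2)
R = g^{ij} R_{ij} = (1/a^2)(1) + (1/(a^2*sin(θ)^2))(sin(θ)^2) = 2/a^2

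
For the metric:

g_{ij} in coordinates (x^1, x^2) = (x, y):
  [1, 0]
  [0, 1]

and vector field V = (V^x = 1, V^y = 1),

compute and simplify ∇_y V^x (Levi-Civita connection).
All Christoffel symbols are zero.
∇_y V^x = ∂_y V^x + Γ^x_{y j} V^j
  = (0) + (0)(1) + (0)(1)
  = 0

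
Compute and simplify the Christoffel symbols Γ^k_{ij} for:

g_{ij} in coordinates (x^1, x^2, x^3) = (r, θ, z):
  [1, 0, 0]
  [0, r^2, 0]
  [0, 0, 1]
Using Γ^k_{ij} = (1/2) g^{km} (∂_i g_{mj} + ∂_j g_{mi} - ∂_m g_{ij}); the metric is diagonal, so only the m = k term contributes.
Non-zero symbols (using the symmetry Γ^k_{ij} = Γ^k_{ji}):
Γ^r_{θ θ} = (1/2) g^{rr} (∂_θ g_{rθ} + ∂_θ g_{rθ} - ∂_r g_{θθ}) = (1/2)(1)((0) + (0) - (2*r)) = -r
Γ^θ_{r θ} = (1/2) g^{θθ} (∂_r g_{θθ} + ∂_θ g_{θr} - ∂_θ g_{rθ}) = (1/2)(1/r^2)((2*r) + (0) - (0)) = 1/r
All other Christoffel symbols are zero.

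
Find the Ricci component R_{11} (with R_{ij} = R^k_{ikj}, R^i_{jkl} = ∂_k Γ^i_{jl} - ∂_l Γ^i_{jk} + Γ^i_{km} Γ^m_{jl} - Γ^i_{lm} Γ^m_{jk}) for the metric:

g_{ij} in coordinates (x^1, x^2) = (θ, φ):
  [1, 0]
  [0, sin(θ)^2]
Non-zero Christoffel symbols (Γ^k_{ij} = Γ^k_{ji}):
Γ^θ_{φ φ} = -sin(2*θ)/2
Γ^φ_{θ φ} = 1/tan(θ)
R^θ_{θ θ θ} = 0 (a repeated index in an antisymmetric pair)
R^φ_{θ φ θ} = ∂_φ Γ^φ_{θ θ} - ∂_θ Γ^φ_{θ φ} + Γ^φ_{φ m} Γ^m_{θ θ} - Γ^φ_{θ m} Γ^m_{θ φ}
  = (0) - (-1/sin(θ)^2) + (0) - (1/tan(θ)^2) = 1
R_{θθ} = R^θ_{θ θ θ} + R^φ_{θ φ θ} = (0) + (1) = 1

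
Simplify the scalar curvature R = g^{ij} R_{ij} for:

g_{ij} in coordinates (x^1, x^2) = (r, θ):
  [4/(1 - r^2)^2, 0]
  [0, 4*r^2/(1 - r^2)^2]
Non-zero Christoffel symbols (Γ^k_{ij} = Γ^k_{ji}):
Γ^r_{r r} = 2*r/(1 - r^2)
Γ^r_{θ θ} = (r^3 + r)/(r^2 - 1)
Γ^θ_{r θ} = (-r^2 - 1)/(r^3 - r)
Ricci tensor (R_{ij} = R^k_{ikj}): R_{rr} = -4/(r^2 - 1)^2, R_{rθ} = 0, R_{θθ} = -4*r^2/(r^2 - 1)^2
Inverse metric: g^{rr} = (1 - r^2)^2/4, g^{θθ} = (1 - r^2)^2/(4*r^2)
R = g^{ij} R_{ij} = ((1 - r^2)^2/4)(-4/(r^2 - 1)^2) + ((1 - r^2)^2/(4*r^2))(-4*r^2/(r^2 - 1)^2) = -2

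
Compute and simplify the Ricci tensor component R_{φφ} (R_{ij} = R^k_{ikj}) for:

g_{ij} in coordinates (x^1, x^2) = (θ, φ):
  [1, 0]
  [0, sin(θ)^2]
Non-zero Christoffel symbols (Γ^k_{ij} = Γ^k_{ji}):
Γ^θ_{φ φ} = -sin(2*θ)/2
Γ^φ_{θ φ} = 1/tan(θ)
R^θ_{φ θ φ} = ∂_θ Γ^θ_{φ φ} - ∂_φ Γ^θ_{φ θ} + Γ^θ_{θ m} Γ^m_{φ φ} - Γ^θ_{φ m} Γ^m_{φ θ}
  = (-cos(2*θ)) - (0) + (0) - (-cos(θ)^2) = sin(θ)^2
R^φ_{φ φ φ} = 0 (a repeated index in an antisymmetric pair)
R_{φφ} = R^θ_{φ θ φ} + R^φ_{φ φ φ} = (sin(θ)^2) + (0) = sin(θ)^2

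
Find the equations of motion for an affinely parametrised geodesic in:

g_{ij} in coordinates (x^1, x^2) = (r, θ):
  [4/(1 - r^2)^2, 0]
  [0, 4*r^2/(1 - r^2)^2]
Geodesic equation: d^2x^k/dλ^2 + Γ^k_{ij} (dx^i/dλ)(dx^j/dλ) = 0.
Non-zero Christoffel symbols:
Γ^r_{r r} = 2*r/(1 - r^2)
Γ^r_{θ θ} = (r^3 + r)/(r^2 - 1)
Γ^θ_{r θ} = (-r^2 - 1)/(r^3 - r)
Substituting (the symmetric pair Γ^k_{ij}, Γ^k_{ji} combines into a factor 2):
d^2r/dλ^2 + (2*r/(1 - r^2)) (dr/dλ)^2 + ((r^3 + r)/(r^2 - 1)) (dθ/dλ)^2 = 0
d^2θ/dλ^2 + ((-2*r^2 - 2)/(r^3 - r)) (dr/dλ)(dθ/dλ) = 0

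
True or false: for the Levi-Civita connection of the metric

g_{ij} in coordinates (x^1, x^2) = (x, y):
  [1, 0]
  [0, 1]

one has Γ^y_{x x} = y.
Γ^y_{x x} = (1/2) g^{yy} (∂_x g_{yx} + ∂_x g_{yx} - ∂_y g_{xx}) = (1/2)(1)((0) + (0) - (0)) = 0
This differs from the proposed value y.
False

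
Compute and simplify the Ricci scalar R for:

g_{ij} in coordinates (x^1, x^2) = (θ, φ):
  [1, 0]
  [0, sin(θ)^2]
Non-zero Christoffel symbols (Γ^k_{ij} = Γ^k_{ji}):
Γ^θ_{φ φ} = -sin(2*θ)/2
Γ^φ_{θ φ} = 1/tan(θ)
Ricci tensor (R_{ij} = R^k_{ikj}): R_{θθ} = 1, R_{θφ} = 0, R_{φφ} = sin(θ)^2
Inverse metric: g^{θθ} = 1, g^{φφ} = 1/sin(θ)^2
R = g^{ij} R_{ij} = (1)(1) + (1/sin(θ)^2)(sin(θ)^2) = 2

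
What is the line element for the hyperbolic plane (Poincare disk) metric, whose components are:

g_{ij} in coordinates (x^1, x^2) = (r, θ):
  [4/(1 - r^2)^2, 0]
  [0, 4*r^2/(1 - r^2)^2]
ds^2 = g_{ij} dx^i dx^j; only the non-zero components contribute.
ds^2 = (4/(1 - r^2)^2) dr^2 + (4*r^2/(1 - r^2)^2) dθ^2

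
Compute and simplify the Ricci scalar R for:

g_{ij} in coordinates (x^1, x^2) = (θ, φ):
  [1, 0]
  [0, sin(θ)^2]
Non-zero Christoffel symbols (Γ^k_{ij} = Γ^k_{ji}):
Γ^θ_{φ φ} = -sin(2*θ)/2
Γ^φ_{θ φ} = 1/tan(θ)
Ricci tensor (R_{ij} = R^k_{ikj}): R_{θθ} = 1, R_{θφ} = 0, R_{φφ} = sin(θ)^2
Inverse metric: g^{θθ} = 1, g^{φφ} = 1/sin(θ)^2
R = g^{ij} R_{ij} = (1)(1) + (1/sin(θ)^2)(sin(θ)^2) = 2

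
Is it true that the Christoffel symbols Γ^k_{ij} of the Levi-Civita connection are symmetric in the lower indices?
The Levi-Civita connection is torsion-free, which is exactly Γ^k_{ij} = Γ^k_{ji}.
Yes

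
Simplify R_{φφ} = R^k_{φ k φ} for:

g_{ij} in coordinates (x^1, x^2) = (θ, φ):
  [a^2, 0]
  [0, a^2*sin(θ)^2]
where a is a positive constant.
Non-zero Christoffel symbols (Γ^k_{ij} = Γ^k_{ji}):
Γ^θ_{φ φ} = -sin(2*θ)/2
Γ^φ_{θ φ} = 1/tan(θ)
R^θ_{φ θ φ} = ∂_θ Γ^θ_{φ φ} - ∂_φ Γ^θ_{φ θ} + Γ^θ_{θ m} Γ^m_{φ φ} - Γ^θ_{φ m} Γ^m_{φ θ}
  = (-cos(2*θ)) - (0) + (0) - (-cos(θ)^2) = sin(θ)^2
R^φ_{φ φ φ} = 0 (a repeated index in an antisymmetric pair)
R_{φφ} = R^θ_{φ θ φ} + R^φ_{φ φ φ} = (sin(θ)^2) + (0) = sin(θ)^2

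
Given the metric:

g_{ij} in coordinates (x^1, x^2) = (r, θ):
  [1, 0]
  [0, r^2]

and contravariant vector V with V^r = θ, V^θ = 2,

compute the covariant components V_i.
V_i = g_{ij} V^j:
V_r = (1)(θ) + (0)(2) = θ
V_θ = (0)(θ) + (r^2)(2) = 2*r^2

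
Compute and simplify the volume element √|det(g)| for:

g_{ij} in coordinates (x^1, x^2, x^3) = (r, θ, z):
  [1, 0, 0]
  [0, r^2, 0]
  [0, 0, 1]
det(g) = r^2
√|det(g)| = r
Volume element: dV = r dr dθ dz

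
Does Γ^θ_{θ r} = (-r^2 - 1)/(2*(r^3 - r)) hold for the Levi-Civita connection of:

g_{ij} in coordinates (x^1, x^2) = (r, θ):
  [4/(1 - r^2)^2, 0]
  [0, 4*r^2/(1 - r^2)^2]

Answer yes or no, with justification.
Γ^θ_{θ r} = (1/2) g^{θθ} (∂_θ g_{θr} + ∂_r g_{θθ} - ∂_θ g_{θr}) = (1/2)((1 - r^2)^2/(4*r^2))((0) + (-8*(r^3 + r)/(r^2 - 1)^3) - (0)) = (-r^2 - 1)/(r^3 - r)
This differs from the proposed value (-r^2 - 1)/(2*(r^3 - r)).
No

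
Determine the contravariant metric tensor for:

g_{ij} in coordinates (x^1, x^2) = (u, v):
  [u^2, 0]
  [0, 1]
The metric is diagonal, so g^{ij} is diagonal with entries 1/g_{ii}: diag(1/(u^2), 1).
g^{ij}:
  [1/u^2, 0]
  [0, 1]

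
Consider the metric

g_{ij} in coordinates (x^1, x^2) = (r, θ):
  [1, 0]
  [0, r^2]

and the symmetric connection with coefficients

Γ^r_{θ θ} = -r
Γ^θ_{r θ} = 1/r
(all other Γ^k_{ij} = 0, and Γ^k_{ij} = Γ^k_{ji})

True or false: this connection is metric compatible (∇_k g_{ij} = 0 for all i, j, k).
Using ∇_k g_{ij} = ∂_k g_{ij} - Γ^m_{ki} g_{mj} - Γ^m_{kj} g_{im}:
e.g. ∇_r g_{θθ} = (2*r) - (r) - (r) = 0
Every component ∇_k g_{ij} vanishes: the connection is metric compatible.
True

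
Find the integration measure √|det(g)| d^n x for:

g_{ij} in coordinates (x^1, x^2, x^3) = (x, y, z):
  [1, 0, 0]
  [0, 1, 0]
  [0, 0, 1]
det(g) = 1
√|det(g)| = 1
Volume element: dV = 1 dx dy dz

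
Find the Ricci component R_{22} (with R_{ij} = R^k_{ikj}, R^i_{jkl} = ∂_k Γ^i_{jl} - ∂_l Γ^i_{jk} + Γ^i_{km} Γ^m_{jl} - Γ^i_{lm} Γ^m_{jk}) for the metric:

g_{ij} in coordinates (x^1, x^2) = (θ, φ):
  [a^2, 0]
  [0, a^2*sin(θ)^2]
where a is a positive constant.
Non-zero Christoffel symbols (Γ^k_{ij} = Γ^k_{ji}):
Γ^θ_{φ φ} = -sin(2*θ)/2
Γ^φ_{θ φ} = 1/tan(θ)
R^θ_{φ θ φ} = ∂_θ Γ^θ_{φ φ} - ∂_φ Γ^θ_{φ θ} + Γ^θ_{θ m} Γ^m_{φ φ} - Γ^θ_{φ m} Γ^m_{φ θ}
  = (-cos(2*θ)) - (0) + (0) - (-cos(θ)^2) = sin(θ)^2
R^φ_{φ φ φ} = 0 (a repeated index in an antisymmetric pair)
R_{φφ} = R^θ_{φ θ φ} + R^φ_{φ φ φ} = (sin(θ)^2) + (0) = sin(θ)^2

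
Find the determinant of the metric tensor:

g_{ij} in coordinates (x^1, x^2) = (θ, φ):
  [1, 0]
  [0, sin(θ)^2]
For a 2×2 metric: det(g) = g_{11}·g_{22} - g_{12}·g_{21}
= (1)·(sin(θ)^2) - (0)·(0)
= sin(θ)^2 - 0
det(g) = sin(θ)^2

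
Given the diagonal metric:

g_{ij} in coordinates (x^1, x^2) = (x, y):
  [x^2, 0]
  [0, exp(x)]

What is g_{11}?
With x^1 = x, x^2 = y, g_{11} = g_{xx} is the row-1, column-1 entry of the matrix.
g_{11} = x^2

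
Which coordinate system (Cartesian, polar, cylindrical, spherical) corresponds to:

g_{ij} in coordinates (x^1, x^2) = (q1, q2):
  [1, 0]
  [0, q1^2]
The line element ds^2 = dq1^2 + q1^2 dq2^2 is dr^2 + r^2 dθ^2 with q1 = r, q2 = θ.
polar coordinates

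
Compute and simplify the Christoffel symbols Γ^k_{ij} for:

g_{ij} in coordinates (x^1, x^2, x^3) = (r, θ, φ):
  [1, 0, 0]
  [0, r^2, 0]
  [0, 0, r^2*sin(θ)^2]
Using Γ^k_{ij} = (1/2) g^{km} (∂_i g_{mj} + ∂_j g_{mi} - ∂_m g_{ij}); the metric is diagonal, so only the m = k term contributes.
Non-zero symbols (using the symmetry Γ^k_{ij} = Γ^k_{ji}):
Γ^r_{θ θ} = (1/2) g^{rr} (∂_θ g_{rθ} + ∂_θ g_{rθ} - ∂_r g_{θθ}) = (1/2)(1)((0) + (0) - (2*r)) = -r
Γ^r_{φ φ} = (1/2) g^{rr} (∂_φ g_{rφ} + ∂_φ g_{rφ} - ∂_r g_{φφ}) = (1/2)(1)((0) + (0) - (2*r*sin(θ)^2)) = -r*sin(θ)^2
Γ^θ_{r θ} = (1/2) g^{θθ} (∂_r g_{θθ} + ∂_θ g_{θr} - ∂_θ g_{rθ}) = (1/2)(1/r^2)((2*r) + (0) - (0)) = 1/r
Γ^θ_{φ φ} = (1/2) g^{θθ} (∂_φ g_{θφ} + ∂_φ g_{θφ} - ∂_θ g_{φφ}) = (1/2)(1/r^2)((0) + (0) - (r^2*sin(2*θ))) = -sin(2*θ)/2
Γ^φ_{r φ} = (1/2) g^{φφ} (∂_r g_{φφ} + ∂_φ g_{φr} - ∂_φ g_{rφ}) = (1/2)(1/(r^2*sin(θ)^2))((2*r*sin(θ)^2) + (0) - (0)) = 1/r
Γ^φ_{θ φ} = (1/2) g^{φφ} (∂_θ g_{φφ} + ∂_φ g_{φθ} - ∂_φ g_{θφ}) = (1/2)(1/(r^2*sin(θ)^2))((r^2*sin(2*θ)) + (0) - (0)) = 1/tan(θ)
All other Christoffel symbols are zero.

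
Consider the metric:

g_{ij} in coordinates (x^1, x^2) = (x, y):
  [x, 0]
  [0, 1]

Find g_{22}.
With x^1 = x, x^2 = y, g_{22} = g_{yy} is the row-2, column-2 entry of the matrix.
g_{22} = 1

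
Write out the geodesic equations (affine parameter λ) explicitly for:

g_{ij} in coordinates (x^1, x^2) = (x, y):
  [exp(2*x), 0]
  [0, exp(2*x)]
Geodesic equation: d^2x^k/dλ^2 + Γ^k_{ij} (dx^i/dλ)(dx^j/dλ) = 0.
Non-zero Christoffel symbols:
Γ^x_{x x} = 1
Γ^x_{y y} = -1
Γ^y_{x y} = 1
Substituting (the symmetric pair Γ^k_{ij}, Γ^k_{ji} combines into a factor 2):
d^2x/dλ^2 + (dx/dλ)^2 - (dy/dλ)^2 = 0
d^2y/dλ^2 + 2 (dx/dλ)(dy/dλ) = 0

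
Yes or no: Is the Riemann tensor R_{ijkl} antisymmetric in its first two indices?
R_{ijkl} = -R_{jikl} (follows from metric compatibility).
Yes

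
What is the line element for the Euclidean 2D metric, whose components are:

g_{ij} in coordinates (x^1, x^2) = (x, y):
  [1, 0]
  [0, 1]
ds^2 = g_{ij} dx^i dx^j; only the non-zero components contribute.
ds^2 = dx^2 + dy^2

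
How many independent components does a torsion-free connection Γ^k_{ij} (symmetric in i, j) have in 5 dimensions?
Γ^k_{ij} has n choices for the upper index and n(n+1)/2 independent symmetric lower index pairs.
Total = 5 × 5×6/2 = 5 × 15 = 75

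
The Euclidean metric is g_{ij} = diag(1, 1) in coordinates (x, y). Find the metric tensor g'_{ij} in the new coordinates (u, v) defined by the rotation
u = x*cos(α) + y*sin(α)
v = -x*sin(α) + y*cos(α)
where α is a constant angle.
Invert the transformation: x = u*cos(α) - v*sin(α), y = u*sin(α) + v*cos(α)
g'_{ij} = (∂x^k/∂x'^i)(∂x^l/∂x'^j) g_{kl}; with g_{kl} = δ_{kl} this is Σ_k (∂x^k/∂x'^i)(∂x^k/∂x'^j).
Jacobian: ∂x/∂u = cos(α), ∂x/∂v = -sin(α), ∂y/∂u = sin(α), ∂y/∂v = cos(α)
g'_{uu} = (cos(α))(cos(α)) + (sin(α))(sin(α)) = 1
g'_{uv} = (cos(α))(-sin(α)) + (sin(α))(cos(α)) = 0
g'_{vv} = (-sin(α))(-sin(α)) + (cos(α))(cos(α)) = 1
g'_{ij} = diag(1, 1)
The Euclidean metric is invariant under rotations.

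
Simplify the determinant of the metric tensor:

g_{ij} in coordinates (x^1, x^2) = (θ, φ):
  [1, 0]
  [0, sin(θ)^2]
For a 2×2 metric: det(g) = g_{11}·g_{22} - g_{12}·g_{21}
= (1)·(sin(θ)^2) - (0)·(0)
= sin(θ)^2 - 0
det(g) = sin(θ)^2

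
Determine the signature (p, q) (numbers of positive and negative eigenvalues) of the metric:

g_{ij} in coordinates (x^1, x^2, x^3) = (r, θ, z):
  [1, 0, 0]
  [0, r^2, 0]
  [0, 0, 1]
The metric is diagonal, so its eigenvalues are the diagonal entries: 1, r^2, 1 (at a generic point, where coordinate-dependent entries are positive).
3 positive, 0 negative.
(3, 0) - Riemannian (positive definite)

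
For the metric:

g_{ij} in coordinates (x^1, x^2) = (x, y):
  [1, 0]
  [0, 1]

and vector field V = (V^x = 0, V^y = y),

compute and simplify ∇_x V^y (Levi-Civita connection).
All Christoffel symbols are zero.
∇_x V^y = ∂_x V^y + Γ^y_{x j} V^j
  = (0) + (0)(0) + (0)(y)
  = 0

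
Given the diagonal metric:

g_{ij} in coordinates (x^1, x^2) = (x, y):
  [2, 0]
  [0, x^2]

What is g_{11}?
With x^1 = x, x^2 = y, g_{11} = g_{xx} is the row-1, column-1 entry of the matrix.
g_{11} = 2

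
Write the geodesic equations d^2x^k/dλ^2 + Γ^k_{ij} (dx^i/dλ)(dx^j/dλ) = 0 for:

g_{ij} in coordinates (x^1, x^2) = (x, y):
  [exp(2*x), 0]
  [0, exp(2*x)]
Geodesic equation: d^2x^k/dλ^2 + Γ^k_{ij} (dx^i/dλ)(dx^j/dλ) = 0.
Non-zero Christoffel symbols:
Γ^x_{x x} = 1
Γ^x_{y y} = -1
Γ^y_{x y} = 1
Substituting (the symmetric pair Γ^k_{ij}, Γ^k_{ji} combines into a factor 2):
d^2x/dλ^2 + (dx/dλ)^2 - (dy/dλ)^2 = 0
d^2y/dλ^2 + 2 (dx/dλ)(dy/dλ) = 0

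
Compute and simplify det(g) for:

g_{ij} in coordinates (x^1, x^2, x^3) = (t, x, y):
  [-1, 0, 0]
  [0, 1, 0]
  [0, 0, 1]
Diagonal metric: det(g) = g_{11}·g_{22}·g_{33}
= (-1)·(1)·(1)
det(g) = -1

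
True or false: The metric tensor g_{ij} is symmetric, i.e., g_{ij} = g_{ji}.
By definition the metric is a symmetric bilinear form, g_{ij} = g_{ji}.
True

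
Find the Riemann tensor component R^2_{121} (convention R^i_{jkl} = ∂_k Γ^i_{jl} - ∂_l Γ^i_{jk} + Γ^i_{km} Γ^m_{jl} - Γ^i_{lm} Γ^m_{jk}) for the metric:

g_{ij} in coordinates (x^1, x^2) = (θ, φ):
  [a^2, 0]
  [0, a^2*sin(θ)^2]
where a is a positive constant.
Non-zero Christoffel symbols (Γ^k_{ij} = Γ^k_{ji}):
Γ^θ_{φ φ} = -sin(2*θ)/2
Γ^φ_{θ φ} = 1/tan(θ)
R^φ_{θ φ θ} = ∂_φ Γ^φ_{θ θ} - ∂_θ Γ^φ_{θ φ} + Γ^φ_{φ m} Γ^m_{θ θ} - Γ^φ_{θ m} Γ^m_{θ φ}
  = (0) - (-1/sin(θ)^2) + (0) - (1/tan(θ)^2) = 1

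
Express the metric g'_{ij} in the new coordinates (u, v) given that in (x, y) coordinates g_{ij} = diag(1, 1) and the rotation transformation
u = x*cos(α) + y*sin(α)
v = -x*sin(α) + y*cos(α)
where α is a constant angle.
Invert the transformation: x = u*cos(α) - v*sin(α), y = u*sin(α) + v*cos(α)
g'_{ij} = (∂x^k/∂x'^i)(∂x^l/∂x'^j) g_{kl}; with g_{kl} = δ_{kl} this is Σ_k (∂x^k/∂x'^i)(∂x^k/∂x'^j).
Jacobian: ∂x/∂u = cos(α), ∂x/∂v = -sin(α), ∂y/∂u = sin(α), ∂y/∂v = cos(α)
g'_{uu} = (cos(α))(cos(α)) + (sin(α))(sin(α)) = 1
g'_{uv} = (cos(α))(-sin(α)) + (sin(α))(cos(α)) = 0
g'_{vv} = (-sin(α))(-sin(α)) + (cos(α))(cos(α)) = 1
g'_{ij} = diag(1, 1)
The Euclidean metric is invariant under rotations.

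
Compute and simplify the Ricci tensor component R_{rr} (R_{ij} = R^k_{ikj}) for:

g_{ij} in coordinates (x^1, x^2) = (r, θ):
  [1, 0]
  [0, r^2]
Non-zero Christoffel symbols (Γ^k_{ij} = Γ^k_{ji}):
Γ^r_{θ θ} = -r
Γ^θ_{r θ} = 1/r
R^r_{r r r} = 0 (a repeated index in an antisymmetric pair)
R^θ_{r θ r} = ∂_θ Γ^θ_{r r} - ∂_r Γ^θ_{r θ} + Γ^θ_{θ m} Γ^m_{r r} - Γ^θ_{r m} Γ^m_{r θ}
  = (0) - (-1/r^2) + (0) - (1/r^2) = 0
R_{rr} = R^r_{r r r} + R^θ_{r θ r} = (0) + (0) = 0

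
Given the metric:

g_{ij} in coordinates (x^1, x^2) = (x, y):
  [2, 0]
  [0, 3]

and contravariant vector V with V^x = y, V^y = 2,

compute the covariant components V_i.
V_i = g_{ij} V^j:
V_x = (2)(y) + (0)(2) = 2*y
V_y = (0)(y) + (3)(2) = 6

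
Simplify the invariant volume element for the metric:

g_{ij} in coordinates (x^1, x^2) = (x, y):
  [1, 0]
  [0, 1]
det(g) = 1
√|det(g)| = 1
Volume element: dV = 1 dx dy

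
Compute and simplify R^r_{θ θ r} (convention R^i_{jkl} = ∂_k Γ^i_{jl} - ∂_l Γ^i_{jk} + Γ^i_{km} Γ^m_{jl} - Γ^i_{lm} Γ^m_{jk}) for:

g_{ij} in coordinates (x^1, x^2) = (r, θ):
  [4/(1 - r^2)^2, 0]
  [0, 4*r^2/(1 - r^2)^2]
Non-zero Christoffel symbols (Γ^k_{ij} = Γ^k_{ji}):
Γ^r_{r r} = 2*r/(1 - r^2)
Γ^r_{θ θ} = (r^3 + r)/(r^2 - 1)
Γ^θ_{r θ} = (-r^2 - 1)/(r^3 - r)
R^r_{θ θ r} = ∂_θ Γ^r_{θ r} - ∂_r Γ^r_{θ θ} + Γ^r_{θ m} Γ^m_{θ r} - Γ^r_{r m} Γ^m_{θ θ}
  = (0) - ((r^4 - 4*r^2 - 1)/(r^2 - 1)^2) + (-(r^2 + 1)^2/(r^2 - 1)^2) - (-2*r^2*(r^2 + 1)/(r^2 - 1)^2) = 4*r^2/(r^2 - 1)^2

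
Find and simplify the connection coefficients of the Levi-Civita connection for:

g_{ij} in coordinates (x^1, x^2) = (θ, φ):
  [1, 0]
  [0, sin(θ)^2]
Using Γ^k_{ij} = (1/2) g^{km} (∂_i g_{mj} + ∂_j g_{mi} - ∂_m g_{ij}); the metric is diagonal, so only the m = k term contributes.
Non-zero symbols (using the symmetry Γ^k_{ij} = Γ^k_{ji}):
Γ^θ_{φ φ} = (1/2) g^{θθ} (∂_φ g_{θφ} + ∂_φ g_{θφ} - ∂_θ g_{φφ}) = (1/2)(1)((0) + (0) - (sin(2*θ))) = -sin(2*θ)/2
Γ^φ_{θ φ} = (1/2) g^{φφ} (∂_θ g_{φφ} + ∂_φ g_{φθ} - ∂_φ g_{θφ}) = (1/2)(1/sin(θ)^2)((sin(2*θ)) + (0) - (0)) = 1/tan(θ)
All other Christoffel symbols are zero.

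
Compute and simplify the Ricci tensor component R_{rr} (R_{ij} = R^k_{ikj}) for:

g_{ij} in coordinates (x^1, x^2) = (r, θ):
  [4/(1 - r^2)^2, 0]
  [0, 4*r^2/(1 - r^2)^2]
Non-zero Christoffel symbols (Γ^k_{ij} = Γ^k_{ji}):
Γ^r_{r r} = 2*r/(1 - r^2)
Γ^r_{θ θ} = (r^3 + r)/(r^2 - 1)
Γ^θ_{r θ} = (-r^2 - 1)/(r^3 - r)
R^r_{r r r} = 0 (a repeated index in an antisymmetric pair)
R^θ_{r θ r} = ∂_θ Γ^θ_{r r} - ∂_r Γ^θ_{r θ} + Γ^θ_{θ m} Γ^m_{r r} - Γ^θ_{r m} Γ^m_{r θ}
  = (0) - ((r^4 + 4*r^2 - 1)/(r^3 - r)^2) + (2*(r^2 + 1)/(r^2 - 1)^2) - ((r^2 + 1)^2/(r^3 - r)^2) = -4/(r^2 - 1)^2
R_{rr} = R^r_{r r r} + R^θ_{r θ r} = (0) + (-4/(r^2 - 1)^2) = -4/(r^2 - 1)^2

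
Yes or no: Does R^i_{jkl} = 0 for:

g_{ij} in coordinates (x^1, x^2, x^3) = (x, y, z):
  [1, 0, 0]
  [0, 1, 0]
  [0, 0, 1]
All metric components are constant, so every Christoffel symbol vanishes and R^i_{jkl} = 0.
Yes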